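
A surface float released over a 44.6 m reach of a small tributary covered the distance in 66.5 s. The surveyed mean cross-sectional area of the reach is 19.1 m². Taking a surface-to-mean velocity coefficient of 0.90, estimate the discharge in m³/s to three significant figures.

v_surface = L / t̄ = 44.6 / 66.5 = 0.6707 m/s
v_mean = 0.90 × 0.6707 = 0.6036 m/s
Q = A × v_mean = 19.1 × 0.6036 = 11.53 m³/s

11.5 m³/s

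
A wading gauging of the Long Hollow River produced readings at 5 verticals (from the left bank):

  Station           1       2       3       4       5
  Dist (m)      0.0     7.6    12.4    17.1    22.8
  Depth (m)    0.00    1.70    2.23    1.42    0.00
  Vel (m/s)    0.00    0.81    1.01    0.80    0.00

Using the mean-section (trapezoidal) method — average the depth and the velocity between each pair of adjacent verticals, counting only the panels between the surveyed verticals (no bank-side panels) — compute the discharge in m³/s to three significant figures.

20.6 m³/s

Panel 1-2: Δb = 7.6 m, d̄ = (0.00+1.70)/2 = 0.85, v̄ = (0.00+0.81)/2 = 0.405 → q = 7.6×0.85×0.405 = 2.616 m³/s
Panel 2-3: Δb = 4.8 m, d̄ = (1.70+2.23)/2 = 1.965, v̄ = (0.81+1.01)/2 = 0.91 → q = 4.8×1.965×0.91 = 8.583 m³/s
Panel 3-4: Δb = 4.7 m, d̄ = (2.23+1.42)/2 = 1.825, v̄ = (1.01+0.80)/2 = 0.905 → q = 4.7×1.825×0.905 = 7.763 m³/s
Panel 4-5: Δb = 5.7 m, d̄ = (1.42+0.00)/2 = 0.71, v̄ = (0.80+0.00)/2 = 0.4 → q = 5.7×0.71×0.4 = 1.619 m³/s
Q = Σ q = 20.58 m³/s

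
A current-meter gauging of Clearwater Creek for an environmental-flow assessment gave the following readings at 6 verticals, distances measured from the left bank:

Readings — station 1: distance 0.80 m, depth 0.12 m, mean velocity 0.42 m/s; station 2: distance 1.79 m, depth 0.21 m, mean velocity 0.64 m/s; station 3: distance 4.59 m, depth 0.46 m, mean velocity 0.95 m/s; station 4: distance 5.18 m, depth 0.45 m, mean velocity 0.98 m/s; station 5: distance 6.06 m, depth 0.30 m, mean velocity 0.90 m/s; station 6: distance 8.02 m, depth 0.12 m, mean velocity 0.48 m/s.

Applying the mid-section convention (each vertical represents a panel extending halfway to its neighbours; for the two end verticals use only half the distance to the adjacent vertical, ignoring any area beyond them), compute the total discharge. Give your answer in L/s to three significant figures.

w_1 = (1.79 − 0.80)/2 = 0.495 m; q_1 = 0.42 × 0.12 × 0.495 = 0.02495 m³/s
w_2 = (4.59 − 0.80)/2 = 1.895 m; q_2 = 0.64 × 0.21 × 1.895 = 0.2547 m³/s
w_3 = (5.18 − 1.79)/2 = 1.695 m; q_3 = 0.95 × 0.46 × 1.695 = 0.7407 m³/s
w_4 = (6.06 − 4.59)/2 = 0.735 m; q_4 = 0.98 × 0.45 × 0.735 = 0.3241 m³/s
w_5 = (8.02 − 5.18)/2 = 1.42 m; q_5 = 0.90 × 0.30 × 1.42 = 0.3834 m³/s
w_6 = (8.02 − 6.06)/2 = 0.98 m; q_6 = 0.48 × 0.12 × 0.98 = 0.05645 m³/s
Q = Σ qᵢ = 1.784 m³/s
= 1.784 × 1000 = 1784 L/s

1780 L/s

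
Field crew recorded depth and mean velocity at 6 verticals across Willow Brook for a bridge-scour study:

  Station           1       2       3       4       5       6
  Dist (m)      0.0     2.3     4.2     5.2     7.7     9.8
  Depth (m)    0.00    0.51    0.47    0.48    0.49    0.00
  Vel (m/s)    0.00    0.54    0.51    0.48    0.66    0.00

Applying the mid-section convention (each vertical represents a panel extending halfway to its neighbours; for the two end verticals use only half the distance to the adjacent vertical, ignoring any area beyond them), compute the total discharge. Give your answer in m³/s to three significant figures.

w_2 = (4.2 − 0.0)/2 = 2.1 m; q_2 = 0.54 × 0.51 × 2.1 = 0.5783 m³/s
w_3 = (5.2 − 2.3)/2 = 1.45 m; q_3 = 0.51 × 0.47 × 1.45 = 0.3476 m³/s
w_4 = (7.7 − 4.2)/2 = 1.75 m; q_4 = 0.48 × 0.48 × 1.75 = 0.4032 m³/s
w_5 = (9.8 − 5.2)/2 = 2.3 m; q_5 = 0.66 × 0.49 × 2.3 = 0.7438 m³/s
Stations 1, 6 contribute zero (depth or velocity is 0).
Q = Σ qᵢ = 2.073 m³/s

2.07 m³/s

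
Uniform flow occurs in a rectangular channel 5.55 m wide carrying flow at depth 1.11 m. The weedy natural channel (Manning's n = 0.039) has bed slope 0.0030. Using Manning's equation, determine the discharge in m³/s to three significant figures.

A = b·y = 5.55 × 1.11 = 6.161 m²
P = b + 2y = 5.55 + 2×1.11 = 7.770 m
R = A/P = 6.161/7.770 = 0.7929 m
Q = (1/n)·A·R^(2/3)·S^(1/2) = (1/0.039) × 6.161 × 0.7929^(2/3) × 0.0030^(1/2) = 7.412 m³/s

7.41 m³/s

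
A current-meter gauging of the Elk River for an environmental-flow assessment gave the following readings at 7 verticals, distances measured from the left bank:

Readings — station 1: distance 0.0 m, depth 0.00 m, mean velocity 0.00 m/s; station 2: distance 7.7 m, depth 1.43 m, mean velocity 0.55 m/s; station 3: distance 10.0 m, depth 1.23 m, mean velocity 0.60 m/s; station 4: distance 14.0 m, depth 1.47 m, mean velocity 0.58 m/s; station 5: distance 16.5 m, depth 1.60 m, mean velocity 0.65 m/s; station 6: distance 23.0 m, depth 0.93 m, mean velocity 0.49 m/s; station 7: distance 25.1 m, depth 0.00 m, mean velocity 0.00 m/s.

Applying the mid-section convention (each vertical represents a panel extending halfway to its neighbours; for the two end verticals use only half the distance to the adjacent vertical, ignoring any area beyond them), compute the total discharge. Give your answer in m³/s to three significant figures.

15.7 m³/s

w_2 = (10.0 − 0.0)/2 = 5 m; q_2 = 0.55 × 1.43 × 5 = 3.933 m³/s
w_3 = (14.0 − 7.7)/2 = 3.15 m; q_3 = 0.60 × 1.23 × 3.15 = 2.325 m³/s
w_4 = (16.5 − 10.0)/2 = 3.25 m; q_4 = 0.58 × 1.47 × 3.25 = 2.771 m³/s
w_5 = (23.0 − 14.0)/2 = 4.5 m; q_5 = 0.65 × 1.60 × 4.5 = 4.680 m³/s
w_6 = (25.1 − 16.5)/2 = 4.3 m; q_6 = 0.49 × 0.93 × 4.3 = 1.960 m³/s
Stations 1, 7 contribute zero (depth or velocity is 0).
Q = Σ qᵢ = 15.67 m³/s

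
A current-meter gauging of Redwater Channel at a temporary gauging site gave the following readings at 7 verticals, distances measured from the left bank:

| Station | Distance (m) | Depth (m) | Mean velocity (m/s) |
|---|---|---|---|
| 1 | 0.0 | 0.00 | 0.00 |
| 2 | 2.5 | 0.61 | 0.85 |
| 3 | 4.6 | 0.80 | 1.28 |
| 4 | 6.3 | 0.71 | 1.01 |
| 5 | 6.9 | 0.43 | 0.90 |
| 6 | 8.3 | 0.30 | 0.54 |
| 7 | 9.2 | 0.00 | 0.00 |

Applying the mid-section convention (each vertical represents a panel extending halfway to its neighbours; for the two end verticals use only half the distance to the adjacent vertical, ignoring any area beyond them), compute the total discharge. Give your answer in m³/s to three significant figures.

w_2 = (4.6 − 0.0)/2 = 2.3 m; q_2 = 0.85 × 0.61 × 2.3 = 1.193 m³/s
w_3 = (6.3 − 2.5)/2 = 1.9 m; q_3 = 1.28 × 0.80 × 1.9 = 1.946 m³/s
w_4 = (6.9 − 4.6)/2 = 1.15 m; q_4 = 1.01 × 0.71 × 1.15 = 0.8247 m³/s
w_5 = (8.3 − 6.3)/2 = 1 m; q_5 = 0.90 × 0.43 × 1 = 0.3870 m³/s
w_6 = (9.2 − 6.9)/2 = 1.15 m; q_6 = 0.54 × 0.30 × 1.15 = 0.1863 m³/s
Stations 1, 7 contribute zero (depth or velocity is 0).
Q = Σ qᵢ = 4.536 m³/s

4.54 m³/s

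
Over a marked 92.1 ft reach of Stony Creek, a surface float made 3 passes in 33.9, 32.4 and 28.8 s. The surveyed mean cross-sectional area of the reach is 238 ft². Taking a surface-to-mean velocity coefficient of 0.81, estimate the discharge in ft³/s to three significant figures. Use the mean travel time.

560 ft³/s

t̄ = (33.9 + 32.4 + 28.8) / 3 = 31.7 s
v_surface = L / t̄ = 92.1 / 31.7 = 2.905 ft/s
v_mean = 0.81 × 2.905 = 2.353 ft/s
Q = A × v_mean = 238 × 2.353 = 560.1 ft³/s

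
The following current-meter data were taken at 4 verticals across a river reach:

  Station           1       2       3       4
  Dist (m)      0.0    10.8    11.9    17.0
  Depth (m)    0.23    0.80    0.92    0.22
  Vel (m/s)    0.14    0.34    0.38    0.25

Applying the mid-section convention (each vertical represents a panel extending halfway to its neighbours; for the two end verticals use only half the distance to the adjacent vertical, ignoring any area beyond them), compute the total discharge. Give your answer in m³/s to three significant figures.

w_1 = (10.8 − 0.0)/2 = 5.4 m; q_1 = 0.14 × 0.23 × 5.4 = 0.1739 m³/s
w_2 = (11.9 − 0.0)/2 = 5.95 m; q_2 = 0.34 × 0.80 × 5.95 = 1.618 m³/s
w_3 = (17.0 − 10.8)/2 = 3.1 m; q_3 = 0.38 × 0.92 × 3.1 = 1.084 m³/s
w_4 = (17.0 − 11.9)/2 = 2.55 m; q_4 = 0.25 × 0.22 × 2.55 = 0.1403 m³/s
Q = Σ qᵢ = 3.016 m³/s

3.02 m³/s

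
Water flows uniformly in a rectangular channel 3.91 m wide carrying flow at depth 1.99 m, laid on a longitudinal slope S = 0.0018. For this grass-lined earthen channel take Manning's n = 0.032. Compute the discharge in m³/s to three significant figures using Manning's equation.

10.2 m³/s

A = b·y = 3.91 × 1.99 = 7.781 m²
P = b + 2y = 3.91 + 2×1.99 = 7.890 m
R = A/P = 7.781/7.890 = 0.9862 m
Q = (1/n)·A·R^(2/3)·S^(1/2) = (1/0.032) × 7.781 × 0.9862^(2/3) × 0.0018^(1/2) = 10.22 m³/s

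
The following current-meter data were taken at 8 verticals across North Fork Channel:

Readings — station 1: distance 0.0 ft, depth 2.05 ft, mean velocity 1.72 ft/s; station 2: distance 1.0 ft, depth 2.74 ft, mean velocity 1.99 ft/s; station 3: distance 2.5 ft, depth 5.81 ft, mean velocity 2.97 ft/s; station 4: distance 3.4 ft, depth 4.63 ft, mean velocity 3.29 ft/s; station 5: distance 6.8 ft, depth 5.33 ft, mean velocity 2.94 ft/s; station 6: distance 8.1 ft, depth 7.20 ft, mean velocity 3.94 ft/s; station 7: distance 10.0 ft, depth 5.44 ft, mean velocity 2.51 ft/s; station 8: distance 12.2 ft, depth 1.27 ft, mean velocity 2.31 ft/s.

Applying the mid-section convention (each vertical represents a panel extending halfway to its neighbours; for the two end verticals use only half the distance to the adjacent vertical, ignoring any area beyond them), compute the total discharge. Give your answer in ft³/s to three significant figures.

w_1 = (1.0 − 0.0)/2 = 0.5 ft; q_1 = 1.72 × 2.05 × 0.5 = 1.763 ft³/s
w_2 = (2.5 − 0.0)/2 = 1.25 ft; q_2 = 1.99 × 2.74 × 1.25 = 6.816 ft³/s
w_3 = (3.4 − 1.0)/2 = 1.2 ft; q_3 = 2.97 × 5.81 × 1.2 = 20.71 ft³/s
w_4 = (6.8 − 2.5)/2 = 2.15 ft; q_4 = 3.29 × 4.63 × 2.15 = 32.75 ft³/s
w_5 = (8.1 − 3.4)/2 = 2.35 ft; q_5 = 2.94 × 5.33 × 2.35 = 36.82 ft³/s
w_6 = (10.0 − 6.8)/2 = 1.6 ft; q_6 = 3.94 × 7.20 × 1.6 = 45.39 ft³/s
w_7 = (12.2 − 8.1)/2 = 2.05 ft; q_7 = 2.51 × 5.44 × 2.05 = 27.99 ft³/s
w_8 = (12.2 − 10.0)/2 = 1.1 ft; q_8 = 2.31 × 1.27 × 1.1 = 3.227 ft³/s
Q = Σ qᵢ = 175.5 ft³/s

175 ft³/s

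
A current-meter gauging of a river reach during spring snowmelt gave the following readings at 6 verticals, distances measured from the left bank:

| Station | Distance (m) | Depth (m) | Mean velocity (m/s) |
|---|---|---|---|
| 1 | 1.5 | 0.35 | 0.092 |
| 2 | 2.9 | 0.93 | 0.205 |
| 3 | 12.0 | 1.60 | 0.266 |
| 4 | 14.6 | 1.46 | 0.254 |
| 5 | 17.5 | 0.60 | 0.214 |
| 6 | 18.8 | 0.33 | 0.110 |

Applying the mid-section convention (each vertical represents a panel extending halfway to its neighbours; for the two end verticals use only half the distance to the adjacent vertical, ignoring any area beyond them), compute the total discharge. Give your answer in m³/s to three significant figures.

w_1 = (2.9 − 1.5)/2 = 0.7 m; q_1 = 0.092 × 0.35 × 0.7 = 0.02254 m³/s
w_2 = (12.0 − 1.5)/2 = 5.25 m; q_2 = 0.205 × 0.93 × 5.25 = 1.001 m³/s
w_3 = (14.6 − 2.9)/2 = 5.85 m; q_3 = 0.266 × 1.60 × 5.85 = 2.490 m³/s
w_4 = (17.5 − 12.0)/2 = 2.75 m; q_4 = 0.254 × 1.46 × 2.75 = 1.020 m³/s
w_5 = (18.8 − 14.6)/2 = 2.1 m; q_5 = 0.214 × 0.60 × 2.1 = 0.2696 m³/s
w_6 = (18.8 − 17.5)/2 = 0.65 m; q_6 = 0.110 × 0.33 × 0.65 = 0.02360 m³/s
Q = Σ qᵢ = 4.826 m³/s

4.83 m³/s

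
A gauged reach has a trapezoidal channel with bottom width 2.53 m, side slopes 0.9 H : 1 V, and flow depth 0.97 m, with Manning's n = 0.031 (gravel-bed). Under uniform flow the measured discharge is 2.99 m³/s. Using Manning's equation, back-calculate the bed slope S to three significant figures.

A = (b + z·y)·y = (2.53 + 0.9×0.97)×0.97 = 3.301 m²
P = b + 2y√(1+z²) = 2.53 + 2×0.97×√(1+0.9²) = 5.140 m
R = A/P = 3.301/5.140 = 0.6422 m
S = (Q·n / (1·A·R^(2/3)))² = (2.99×0.031 / (1×3.301×0.7444))² = 0.001423

0.00142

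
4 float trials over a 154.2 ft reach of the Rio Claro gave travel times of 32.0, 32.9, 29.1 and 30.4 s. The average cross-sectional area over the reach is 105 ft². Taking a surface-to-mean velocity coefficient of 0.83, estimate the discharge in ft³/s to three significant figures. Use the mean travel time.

432 ft³/s

t̄ = (32.0 + 32.9 + 29.1 + 30.4) / 4 = 31.1 s
v_surface = L / t̄ = 154.2 / 31.1 = 4.958 ft/s
v_mean = 0.83 × 4.958 = 4.115 ft/s
Q = A × v_mean = 105 × 4.115 = 432.1 ft³/s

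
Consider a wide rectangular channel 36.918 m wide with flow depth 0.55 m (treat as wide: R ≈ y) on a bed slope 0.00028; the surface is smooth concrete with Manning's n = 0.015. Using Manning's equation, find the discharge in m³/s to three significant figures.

A = b·y = 36.918 × 0.55 = 20.30 m²
Wide channel: R ≈ y = 0.55 m
Q = (1/n)·A·R^(2/3)·S^(1/2) = (1/0.015) × 20.30 × 0.5500^(2/3) × 0.00028^(1/2) = 15.21 m³/s

15.2 m³/s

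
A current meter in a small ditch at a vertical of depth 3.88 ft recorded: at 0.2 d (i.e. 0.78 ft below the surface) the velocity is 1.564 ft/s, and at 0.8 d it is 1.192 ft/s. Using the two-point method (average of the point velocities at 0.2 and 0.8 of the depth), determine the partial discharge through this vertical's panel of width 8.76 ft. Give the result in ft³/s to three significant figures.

46.8 ft³/s

v̄ = (1.564 + 1.192) / 2 = 1.378 ft/s
q = v̄ × d × w = 1.378 × 3.88 × 8.76 = 46.84 ft³/s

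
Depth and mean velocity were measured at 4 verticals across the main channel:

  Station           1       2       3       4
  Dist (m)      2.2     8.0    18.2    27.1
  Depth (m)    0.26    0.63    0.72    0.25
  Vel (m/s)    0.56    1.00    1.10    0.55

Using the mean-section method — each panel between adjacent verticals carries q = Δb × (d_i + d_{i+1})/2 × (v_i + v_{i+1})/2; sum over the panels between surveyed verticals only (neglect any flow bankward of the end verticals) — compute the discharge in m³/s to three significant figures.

12.8 m³/s

Panel 1-2: Δb = 5.8 m, d̄ = (0.26+0.63)/2 = 0.445, v̄ = (0.56+1.00)/2 = 0.78 → q = 5.8×0.445×0.78 = 2.013 m³/s
Panel 2-3: Δb = 10.2 m, d̄ = (0.63+0.72)/2 = 0.675, v̄ = (1.00+1.10)/2 = 1.05 → q = 10.2×0.675×1.05 = 7.229 m³/s
Panel 3-4: Δb = 8.9 m, d̄ = (0.72+0.25)/2 = 0.485, v̄ = (1.10+0.55)/2 = 0.825 → q = 8.9×0.485×0.825 = 3.561 m³/s
Q = Σ q = 12.80 m³/s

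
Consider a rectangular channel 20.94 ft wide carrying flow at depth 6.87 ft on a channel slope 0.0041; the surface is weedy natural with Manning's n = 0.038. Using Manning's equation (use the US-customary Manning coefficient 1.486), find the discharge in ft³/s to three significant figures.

930 ft³/s

A = b·y = 20.94 × 6.87 = 143.9 ft²
P = b + 2y = 20.94 + 2×6.87 = 34.68 ft
R = A/P = 143.9/34.68 = 4.148 ft
Q = (1.486/n)·A·R^(2/3)·S^(1/2) = (1.486/0.038) × 143.9 × 4.148^(2/3) × 0.0041^(1/2) = 930.0 ft³/s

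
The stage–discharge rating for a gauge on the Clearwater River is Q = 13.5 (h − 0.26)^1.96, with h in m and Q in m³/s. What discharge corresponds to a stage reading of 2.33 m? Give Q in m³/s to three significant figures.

Q = 13.5 × (2.33 − 0.26)^1.96 = 13.5 × 2.07^1.96 = 56.19 m³/s

56.2 m³/s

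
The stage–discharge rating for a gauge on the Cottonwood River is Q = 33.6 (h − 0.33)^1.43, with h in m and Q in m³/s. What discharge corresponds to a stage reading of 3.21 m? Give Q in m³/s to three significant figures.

Q = 33.6 × (3.21 − 0.33)^1.43 = 33.6 × 2.88^1.43 = 152.5 m³/s

153 m³/s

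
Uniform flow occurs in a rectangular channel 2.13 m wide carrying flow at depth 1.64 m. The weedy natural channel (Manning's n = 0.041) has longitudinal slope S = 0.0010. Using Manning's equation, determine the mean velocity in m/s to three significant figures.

0.576 m/s

A = b·y = 2.13 × 1.64 = 3.493 m²
P = b + 2y = 2.13 + 2×1.64 = 5.410 m
R = A/P = 3.493/5.410 = 0.6457 m
Q = (1/n)·A·R^(2/3)·S^(1/2) = (1/0.041) × 3.493 × 0.6457^(2/3) × 0.0010^(1/2) = 2.013 m³/s
V = Q/A = 2.013/3.493 = 0.5762 m/s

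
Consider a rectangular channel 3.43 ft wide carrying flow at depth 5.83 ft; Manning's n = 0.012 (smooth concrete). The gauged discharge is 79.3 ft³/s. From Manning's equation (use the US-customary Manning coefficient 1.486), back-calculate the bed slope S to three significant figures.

0.000705

A = b·y = 3.43 × 5.83 = 20.00 ft²
P = b + 2y = 3.43 + 2×5.83 = 15.09 ft
R = A/P = 20.00/15.09 = 1.325 ft
S = (Q·n / (1.486·A·R^(2/3)))² = (79.3×0.012 / (1.486×20.00×1.206))² = 0.0007046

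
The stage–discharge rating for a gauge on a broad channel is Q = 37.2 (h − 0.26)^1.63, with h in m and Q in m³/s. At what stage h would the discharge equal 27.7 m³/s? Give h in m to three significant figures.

h − h₀ = (Q/C)^(1/b) = (27.7/37.2)^(1/1.63) = 0.8345 m
h = 0.26 + 0.8345 = 1.095 m

1.09 m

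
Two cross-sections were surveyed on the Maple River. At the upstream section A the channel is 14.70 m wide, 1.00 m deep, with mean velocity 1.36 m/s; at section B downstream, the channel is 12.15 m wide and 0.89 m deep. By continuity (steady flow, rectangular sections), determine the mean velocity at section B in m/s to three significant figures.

Q = A₁V₁ = (14.70×1.00) × 1.36 = 19.99 m³/s
A₂ = 12.15 × 0.89 = 10.81 m²
V₂ = Q/A₂ = 19.99/10.81 = 1.849 m/s

1.85 m/s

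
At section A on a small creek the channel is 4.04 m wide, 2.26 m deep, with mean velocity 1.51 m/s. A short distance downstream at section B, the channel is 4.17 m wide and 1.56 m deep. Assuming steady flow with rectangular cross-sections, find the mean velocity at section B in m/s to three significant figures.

2.12 m/s

Q = A₁V₁ = (4.04×2.26) × 1.51 = 13.79 m³/s
A₂ = 4.17 × 1.56 = 6.505 m²
V₂ = Q/A₂ = 13.79/6.505 = 2.119 m/s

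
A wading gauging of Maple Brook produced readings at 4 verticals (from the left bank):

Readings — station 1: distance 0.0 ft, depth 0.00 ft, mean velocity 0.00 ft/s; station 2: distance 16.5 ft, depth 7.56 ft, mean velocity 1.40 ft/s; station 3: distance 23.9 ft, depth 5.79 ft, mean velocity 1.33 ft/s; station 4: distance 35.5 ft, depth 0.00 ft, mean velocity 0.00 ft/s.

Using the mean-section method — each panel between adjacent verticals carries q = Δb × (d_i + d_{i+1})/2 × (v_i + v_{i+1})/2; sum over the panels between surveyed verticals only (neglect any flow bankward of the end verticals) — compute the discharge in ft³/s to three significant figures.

133 ft³/s

Panel 1-2: Δb = 16.5 ft, d̄ = (0.00+7.56)/2 = 3.78, v̄ = (0.00+1.40)/2 = 0.7 → q = 16.5×3.78×0.7 = 43.66 ft³/s
Panel 2-3: Δb = 7.4 ft, d̄ = (7.56+5.79)/2 = 6.675, v̄ = (1.40+1.33)/2 = 1.365 → q = 7.4×6.675×1.365 = 67.42 ft³/s
Panel 3-4: Δb = 11.6 ft, d̄ = (5.79+0.00)/2 = 2.895, v̄ = (1.33+0.00)/2 = 0.665 → q = 11.6×2.895×0.665 = 22.33 ft³/s
Q = Σ q = 133.4 ft³/s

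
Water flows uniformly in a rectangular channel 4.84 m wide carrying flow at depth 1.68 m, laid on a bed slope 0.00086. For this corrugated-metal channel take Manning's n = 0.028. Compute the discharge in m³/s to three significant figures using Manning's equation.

8.47 m³/s

A = b·y = 4.84 × 1.68 = 8.131 m²
P = b + 2y = 4.84 + 2×1.68 = 8.200 m
R = A/P = 8.131/8.200 = 0.9916 m
Q = (1/n)·A·R^(2/3)·S^(1/2) = (1/0.028) × 8.131 × 0.9916^(2/3) × 0.00086^(1/2) = 8.468 m³/s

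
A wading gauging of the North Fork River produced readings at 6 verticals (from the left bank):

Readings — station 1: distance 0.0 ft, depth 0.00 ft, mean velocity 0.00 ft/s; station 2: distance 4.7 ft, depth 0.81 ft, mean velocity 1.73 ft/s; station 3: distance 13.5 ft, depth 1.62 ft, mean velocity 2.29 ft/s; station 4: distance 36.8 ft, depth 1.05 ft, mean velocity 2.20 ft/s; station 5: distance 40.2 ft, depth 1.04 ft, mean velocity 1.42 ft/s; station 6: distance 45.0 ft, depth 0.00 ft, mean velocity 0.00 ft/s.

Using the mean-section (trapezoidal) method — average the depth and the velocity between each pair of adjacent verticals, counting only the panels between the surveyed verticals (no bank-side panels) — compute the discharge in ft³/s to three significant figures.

101 ft³/s

Panel 1-2: Δb = 4.7 ft, d̄ = (0.00+0.81)/2 = 0.405, v̄ = (0.00+1.73)/2 = 0.865 → q = 4.7×0.405×0.865 = 1.647 ft³/s
Panel 2-3: Δb = 8.8 ft, d̄ = (0.81+1.62)/2 = 1.215, v̄ = (1.73+2.29)/2 = 2.01 → q = 8.8×1.215×2.01 = 21.49 ft³/s
Panel 3-4: Δb = 23.3 ft, d̄ = (1.62+1.05)/2 = 1.335, v̄ = (2.29+2.20)/2 = 2.245 → q = 23.3×1.335×2.245 = 69.83 ft³/s
Panel 4-5: Δb = 3.4 ft, d̄ = (1.05+1.04)/2 = 1.045, v̄ = (2.20+1.42)/2 = 1.81 → q = 3.4×1.045×1.81 = 6.431 ft³/s
Panel 5-6: Δb = 4.8 ft, d̄ = (1.04+0.00)/2 = 0.52, v̄ = (1.42+0.00)/2 = 0.71 → q = 4.8×0.52×0.71 = 1.772 ft³/s
Q = Σ q = 101.2 ft³/s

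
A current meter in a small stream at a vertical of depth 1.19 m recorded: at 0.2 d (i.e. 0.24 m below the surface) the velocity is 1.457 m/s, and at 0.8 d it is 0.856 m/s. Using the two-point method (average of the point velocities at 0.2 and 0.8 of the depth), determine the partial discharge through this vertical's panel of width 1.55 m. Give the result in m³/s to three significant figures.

2.13 m³/s

v̄ = (1.457 + 0.856) / 2 = 1.157 m/s
q = v̄ × d × w = 1.157 × 1.19 × 1.55 = 2.133 m³/s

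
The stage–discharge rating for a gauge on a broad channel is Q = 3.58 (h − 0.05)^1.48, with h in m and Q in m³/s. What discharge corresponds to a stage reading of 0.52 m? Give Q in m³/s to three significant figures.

Q = 3.58 × (0.52 − 0.05)^1.48 = 3.58 × 0.47^1.48 = 1.171 m³/s

1.17 m³/s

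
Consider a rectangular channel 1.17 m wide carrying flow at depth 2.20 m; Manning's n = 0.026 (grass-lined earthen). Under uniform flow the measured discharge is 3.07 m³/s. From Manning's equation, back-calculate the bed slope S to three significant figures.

A = b·y = 1.17 × 2.20 = 2.574 m²
P = b + 2y = 1.17 + 2×2.20 = 5.570 m
R = A/P = 2.574/5.570 = 0.4621 m
S = (Q·n / (1·A·R^(2/3)))² = (3.07×0.026 / (1×2.574×0.5977))² = 0.002692

0.00269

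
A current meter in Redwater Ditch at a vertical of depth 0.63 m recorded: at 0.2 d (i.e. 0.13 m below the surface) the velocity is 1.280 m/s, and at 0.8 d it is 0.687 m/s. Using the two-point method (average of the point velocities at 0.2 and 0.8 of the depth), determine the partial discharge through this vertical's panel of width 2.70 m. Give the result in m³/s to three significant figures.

1.67 m³/s

v̄ = (1.280 + 0.687) / 2 = 0.9835 m/s
q = v̄ × d × w = 0.9835 × 0.63 × 2.70 = 1.673 m³/s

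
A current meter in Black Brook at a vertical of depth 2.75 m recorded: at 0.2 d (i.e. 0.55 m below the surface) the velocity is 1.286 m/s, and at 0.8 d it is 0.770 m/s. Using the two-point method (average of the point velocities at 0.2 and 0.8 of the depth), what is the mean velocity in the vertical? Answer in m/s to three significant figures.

1.03 m/s

v̄ = (1.286 + 0.770) / 2 = 1.028 m/s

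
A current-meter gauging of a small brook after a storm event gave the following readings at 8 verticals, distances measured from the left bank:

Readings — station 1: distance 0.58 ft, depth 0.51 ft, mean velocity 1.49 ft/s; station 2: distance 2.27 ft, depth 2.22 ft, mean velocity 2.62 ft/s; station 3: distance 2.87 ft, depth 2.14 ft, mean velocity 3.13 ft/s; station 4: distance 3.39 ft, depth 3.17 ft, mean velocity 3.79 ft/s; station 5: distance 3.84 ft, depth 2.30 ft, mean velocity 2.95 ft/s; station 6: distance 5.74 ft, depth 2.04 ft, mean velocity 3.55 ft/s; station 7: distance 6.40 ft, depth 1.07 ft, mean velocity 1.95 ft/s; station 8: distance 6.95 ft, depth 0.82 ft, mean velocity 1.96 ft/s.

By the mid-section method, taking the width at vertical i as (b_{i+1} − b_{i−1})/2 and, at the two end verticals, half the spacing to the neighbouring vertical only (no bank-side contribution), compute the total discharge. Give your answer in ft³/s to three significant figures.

w_1 = (2.27 − 0.58)/2 = 0.845 ft; q_1 = 1.49 × 0.51 × 0.845 = 0.6421 ft³/s
w_2 = (2.87 − 0.58)/2 = 1.145 ft; q_2 = 2.62 × 2.22 × 1.145 = 6.660 ft³/s
w_3 = (3.39 − 2.27)/2 = 0.56 ft; q_3 = 3.13 × 2.14 × 0.56 = 3.751 ft³/s
w_4 = (3.84 − 2.87)/2 = 0.485 ft; q_4 = 3.79 × 3.17 × 0.485 = 5.827 ft³/s
w_5 = (5.74 − 3.39)/2 = 1.175 ft; q_5 = 2.95 × 2.30 × 1.175 = 7.972 ft³/s
w_6 = (6.40 − 3.84)/2 = 1.28 ft; q_6 = 3.55 × 2.04 × 1.28 = 9.270 ft³/s
w_7 = (6.95 − 5.74)/2 = 0.605 ft; q_7 = 1.95 × 1.07 × 0.605 = 1.262 ft³/s
w_8 = (6.95 − 6.40)/2 = 0.275 ft; q_8 = 1.96 × 0.82 × 0.275 = 0.4420 ft³/s
Q = Σ qᵢ = 35.83 ft³/s

35.8 ft³/s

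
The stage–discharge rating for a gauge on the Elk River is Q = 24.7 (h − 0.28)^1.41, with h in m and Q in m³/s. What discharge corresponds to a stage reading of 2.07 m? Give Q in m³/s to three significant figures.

Q = 24.7 × (2.07 − 0.28)^1.41 = 24.7 × 1.79^1.41 = 56.13 m³/s

56.1 m³/s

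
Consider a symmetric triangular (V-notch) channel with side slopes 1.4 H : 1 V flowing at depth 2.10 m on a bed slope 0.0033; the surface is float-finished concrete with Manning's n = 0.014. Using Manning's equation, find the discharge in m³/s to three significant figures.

22.8 m³/s

A = z·y² = 1.4×2.10² = 6.174 m²
P = 2y√(1+z²) = 2×2.10×√(1+1.4²) = 7.226 m
R = A/P = 6.174/7.226 = 0.8544 m
Q = (1/n)·A·R^(2/3)·S^(1/2) = (1/0.014) × 6.174 × 0.8544^(2/3) × 0.0033^(1/2) = 22.81 m³/s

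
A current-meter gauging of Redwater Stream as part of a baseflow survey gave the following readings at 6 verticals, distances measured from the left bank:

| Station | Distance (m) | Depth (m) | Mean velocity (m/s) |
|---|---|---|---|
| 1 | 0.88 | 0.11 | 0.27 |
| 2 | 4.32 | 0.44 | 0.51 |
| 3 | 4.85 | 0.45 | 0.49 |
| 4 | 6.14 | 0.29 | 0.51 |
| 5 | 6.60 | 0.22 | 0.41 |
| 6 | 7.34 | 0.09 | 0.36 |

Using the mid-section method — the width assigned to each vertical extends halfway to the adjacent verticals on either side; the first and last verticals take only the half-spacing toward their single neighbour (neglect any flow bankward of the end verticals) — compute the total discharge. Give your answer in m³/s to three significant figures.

w_1 = (4.32 − 0.88)/2 = 1.72 m; q_1 = 0.27 × 0.11 × 1.72 = 0.05108 m³/s
w_2 = (4.85 − 0.88)/2 = 1.985 m; q_2 = 0.51 × 0.44 × 1.985 = 0.4454 m³/s
w_3 = (6.14 − 4.32)/2 = 0.91 m; q_3 = 0.49 × 0.45 × 0.91 = 0.2007 m³/s
w_4 = (6.60 − 4.85)/2 = 0.875 m; q_4 = 0.51 × 0.29 × 0.875 = 0.1294 m³/s
w_5 = (7.34 − 6.14)/2 = 0.6 m; q_5 = 0.41 × 0.22 × 0.6 = 0.05412 m³/s
w_6 = (7.34 − 6.60)/2 = 0.37 m; q_6 = 0.36 × 0.09 × 0.37 = 0.01199 m³/s
Q = Σ qᵢ = 0.8927 m³/s

0.893 m³/s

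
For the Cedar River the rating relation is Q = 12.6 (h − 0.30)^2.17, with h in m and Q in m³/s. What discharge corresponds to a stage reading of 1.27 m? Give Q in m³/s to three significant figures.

11.8 m³/s

Q = 12.6 × (1.27 − 0.30)^2.17 = 12.6 × 0.97^2.17 = 11.79 m³/s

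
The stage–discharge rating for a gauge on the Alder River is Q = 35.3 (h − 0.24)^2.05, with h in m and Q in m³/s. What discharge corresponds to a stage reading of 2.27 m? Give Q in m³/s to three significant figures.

Q = 35.3 × (2.27 − 0.24)^2.05 = 35.3 × 2.03^2.05 = 150.7 m³/s

151 m³/s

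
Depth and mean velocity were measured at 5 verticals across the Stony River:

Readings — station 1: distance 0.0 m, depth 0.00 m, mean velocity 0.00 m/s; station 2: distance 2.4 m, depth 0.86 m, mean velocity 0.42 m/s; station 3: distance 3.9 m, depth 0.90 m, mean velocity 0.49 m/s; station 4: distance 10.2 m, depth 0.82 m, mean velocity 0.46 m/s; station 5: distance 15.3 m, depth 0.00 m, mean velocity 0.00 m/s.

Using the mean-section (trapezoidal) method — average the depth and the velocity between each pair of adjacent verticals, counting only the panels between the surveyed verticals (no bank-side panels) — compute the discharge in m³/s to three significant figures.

3.87 m³/s

Panel 1-2: Δb = 2.4 m, d̄ = (0.00+0.86)/2 = 0.43, v̄ = (0.00+0.42)/2 = 0.21 → q = 2.4×0.43×0.21 = 0.2167 m³/s
Panel 2-3: Δb = 1.5 m, d̄ = (0.86+0.90)/2 = 0.88, v̄ = (0.42+0.49)/2 = 0.455 → q = 1.5×0.88×0.455 = 0.6006 m³/s
Panel 3-4: Δb = 6.3 m, d̄ = (0.90+0.82)/2 = 0.86, v̄ = (0.49+0.46)/2 = 0.475 → q = 6.3×0.86×0.475 = 2.574 m³/s
Panel 4-5: Δb = 5.1 m, d̄ = (0.82+0.00)/2 = 0.41, v̄ = (0.46+0.00)/2 = 0.23 → q = 5.1×0.41×0.23 = 0.4809 m³/s
Q = Σ q = 3.872 m³/s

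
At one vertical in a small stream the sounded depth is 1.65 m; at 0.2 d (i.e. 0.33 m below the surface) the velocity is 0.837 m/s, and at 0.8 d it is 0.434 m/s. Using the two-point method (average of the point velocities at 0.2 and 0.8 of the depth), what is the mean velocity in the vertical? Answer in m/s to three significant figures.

v̄ = (0.837 + 0.434) / 2 = 0.6355 m/s

0.636 m/s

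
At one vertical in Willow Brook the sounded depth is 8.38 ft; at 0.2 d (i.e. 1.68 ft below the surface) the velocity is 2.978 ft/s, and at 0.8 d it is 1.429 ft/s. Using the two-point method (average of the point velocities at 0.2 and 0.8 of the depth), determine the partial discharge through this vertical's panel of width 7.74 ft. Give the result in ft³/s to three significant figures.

143 ft³/s

v̄ = (2.978 + 1.429) / 2 = 2.204 ft/s
q = v̄ × d × w = 2.204 × 8.38 × 7.74 = 142.9 ft³/s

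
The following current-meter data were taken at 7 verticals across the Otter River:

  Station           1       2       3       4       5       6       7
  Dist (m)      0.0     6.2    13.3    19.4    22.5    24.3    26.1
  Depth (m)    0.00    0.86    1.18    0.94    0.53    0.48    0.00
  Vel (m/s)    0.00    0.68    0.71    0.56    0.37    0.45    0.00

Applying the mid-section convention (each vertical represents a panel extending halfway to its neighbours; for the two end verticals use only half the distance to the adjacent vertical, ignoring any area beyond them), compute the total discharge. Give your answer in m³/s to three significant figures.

w_2 = (13.3 − 0.0)/2 = 6.65 m; q_2 = 0.68 × 0.86 × 6.65 = 3.889 m³/s
w_3 = (19.4 − 6.2)/2 = 6.6 m; q_3 = 0.71 × 1.18 × 6.6 = 5.529 m³/s
w_4 = (22.5 − 13.3)/2 = 4.6 m; q_4 = 0.56 × 0.94 × 4.6 = 2.421 m³/s
w_5 = (24.3 − 19.4)/2 = 2.45 m; q_5 = 0.37 × 0.53 × 2.45 = 0.4804 m³/s
w_6 = (26.1 − 22.5)/2 = 1.8 m; q_6 = 0.45 × 0.48 × 1.8 = 0.3888 m³/s
Stations 1, 7 contribute zero (depth or velocity is 0).
Q = Σ qᵢ = 12.71 m³/s

12.7 m³/s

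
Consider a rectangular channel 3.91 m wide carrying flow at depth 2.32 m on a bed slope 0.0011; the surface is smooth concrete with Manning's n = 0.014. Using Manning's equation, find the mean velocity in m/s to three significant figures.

2.46 m/s

A = b·y = 3.91 × 2.32 = 9.071 m²
P = b + 2y = 3.91 + 2×2.32 = 8.550 m
R = A/P = 9.071/8.550 = 1.061 m
Q = (1/n)·A·R^(2/3)·S^(1/2) = (1/0.014) × 9.071 × 1.061^(2/3) × 0.0011^(1/2) = 22.35 m³/s
V = Q/A = 22.35/9.071 = 2.464 m/s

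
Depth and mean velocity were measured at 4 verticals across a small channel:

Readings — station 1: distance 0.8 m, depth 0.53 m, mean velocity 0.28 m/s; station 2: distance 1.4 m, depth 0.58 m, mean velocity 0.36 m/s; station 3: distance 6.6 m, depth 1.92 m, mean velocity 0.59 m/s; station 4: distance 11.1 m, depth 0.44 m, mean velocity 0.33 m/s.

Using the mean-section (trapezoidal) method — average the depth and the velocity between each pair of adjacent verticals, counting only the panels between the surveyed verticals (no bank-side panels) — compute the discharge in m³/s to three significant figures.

Panel 1-2: Δb = 0.6 m, d̄ = (0.53+0.58)/2 = 0.555, v̄ = (0.28+0.36)/2 = 0.32 → q = 0.6×0.555×0.32 = 0.1066 m³/s
Panel 2-3: Δb = 5.2 m, d̄ = (0.58+1.92)/2 = 1.25, v̄ = (0.36+0.59)/2 = 0.475 → q = 5.2×1.25×0.475 = 3.088 m³/s
Panel 3-4: Δb = 4.5 m, d̄ = (1.92+0.44)/2 = 1.18, v̄ = (0.59+0.33)/2 = 0.46 → q = 4.5×1.18×0.46 = 2.443 m³/s
Q = Σ q = 5.637 m³/s

5.64 m³/s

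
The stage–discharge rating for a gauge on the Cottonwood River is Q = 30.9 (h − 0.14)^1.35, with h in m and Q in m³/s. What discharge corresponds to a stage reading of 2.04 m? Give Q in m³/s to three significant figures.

Q = 30.9 × (2.04 − 0.14)^1.35 = 30.9 × 1.9^1.35 = 73.50 m³/s

73.5 m³/s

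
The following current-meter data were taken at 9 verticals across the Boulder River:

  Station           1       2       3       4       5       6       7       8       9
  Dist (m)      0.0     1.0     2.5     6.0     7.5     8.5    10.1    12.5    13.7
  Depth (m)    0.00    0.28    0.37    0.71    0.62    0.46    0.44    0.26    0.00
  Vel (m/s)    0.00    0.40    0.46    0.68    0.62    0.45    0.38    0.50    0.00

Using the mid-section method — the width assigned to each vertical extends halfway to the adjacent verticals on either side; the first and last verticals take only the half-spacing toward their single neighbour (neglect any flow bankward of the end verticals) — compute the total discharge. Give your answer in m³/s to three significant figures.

3.09 m³/s

w_2 = (2.5 − 0.0)/2 = 1.25 m; q_2 = 0.40 × 0.28 × 1.25 = 0.1400 m³/s
w_3 = (6.0 − 1.0)/2 = 2.5 m; q_3 = 0.46 × 0.37 × 2.5 = 0.4255 m³/s
w_4 = (7.5 − 2.5)/2 = 2.5 m; q_4 = 0.68 × 0.71 × 2.5 = 1.207 m³/s
w_5 = (8.5 − 6.0)/2 = 1.25 m; q_5 = 0.62 × 0.62 × 1.25 = 0.4805 m³/s
w_6 = (10.1 − 7.5)/2 = 1.3 m; q_6 = 0.45 × 0.46 × 1.3 = 0.2691 m³/s
w_7 = (12.5 − 8.5)/2 = 2 m; q_7 = 0.38 × 0.44 × 2 = 0.3344 m³/s
w_8 = (13.7 − 10.1)/2 = 1.8 m; q_8 = 0.50 × 0.26 × 1.8 = 0.2340 m³/s
Stations 1, 9 contribute zero (depth or velocity is 0).
Q = Σ qᵢ = 3.091 m³/s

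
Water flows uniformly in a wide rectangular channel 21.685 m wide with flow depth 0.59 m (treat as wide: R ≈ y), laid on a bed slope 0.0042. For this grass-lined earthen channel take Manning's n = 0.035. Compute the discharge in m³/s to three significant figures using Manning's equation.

A = b·y = 21.685 × 0.59 = 12.79 m²
Wide channel: R ≈ y = 0.59 m
Q = (1/n)·A·R^(2/3)·S^(1/2) = (1/0.035) × 12.79 × 0.5900^(2/3) × 0.0042^(1/2) = 16.66 m³/s

16.7 m³/s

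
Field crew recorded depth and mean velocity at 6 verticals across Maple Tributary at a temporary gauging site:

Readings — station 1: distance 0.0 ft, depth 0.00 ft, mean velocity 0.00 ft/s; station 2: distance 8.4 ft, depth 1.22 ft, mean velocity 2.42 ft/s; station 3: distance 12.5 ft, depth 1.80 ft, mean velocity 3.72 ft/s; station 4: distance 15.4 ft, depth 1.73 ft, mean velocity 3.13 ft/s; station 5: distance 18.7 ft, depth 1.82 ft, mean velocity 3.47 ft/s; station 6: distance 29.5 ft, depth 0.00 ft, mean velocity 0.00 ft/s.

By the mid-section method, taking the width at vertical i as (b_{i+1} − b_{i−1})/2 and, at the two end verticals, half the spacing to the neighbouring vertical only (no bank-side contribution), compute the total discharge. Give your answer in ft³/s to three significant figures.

103 ft³/s

w_2 = (12.5 − 0.0)/2 = 6.25 ft; q_2 = 2.42 × 1.22 × 6.25 = 18.45 ft³/s
w_3 = (15.4 − 8.4)/2 = 3.5 ft; q_3 = 3.72 × 1.80 × 3.5 = 23.44 ft³/s
w_4 = (18.7 − 12.5)/2 = 3.1 ft; q_4 = 3.13 × 1.73 × 3.1 = 16.79 ft³/s
w_5 = (29.5 − 15.4)/2 = 7.05 ft; q_5 = 3.47 × 1.82 × 7.05 = 44.52 ft³/s
Stations 1, 6 contribute zero (depth or velocity is 0).
Q = Σ qᵢ = 103.2 ft³/s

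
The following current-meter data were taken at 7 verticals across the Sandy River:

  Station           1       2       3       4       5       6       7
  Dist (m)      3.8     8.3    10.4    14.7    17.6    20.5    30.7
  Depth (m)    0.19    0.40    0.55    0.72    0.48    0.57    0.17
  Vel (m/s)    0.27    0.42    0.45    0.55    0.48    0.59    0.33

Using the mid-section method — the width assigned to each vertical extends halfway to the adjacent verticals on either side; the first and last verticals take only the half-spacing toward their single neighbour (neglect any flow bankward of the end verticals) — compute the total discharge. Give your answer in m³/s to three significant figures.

w_1 = (8.3 − 3.8)/2 = 2.25 m; q_1 = 0.27 × 0.19 × 2.25 = 0.1154 m³/s
w_2 = (10.4 − 3.8)/2 = 3.3 m; q_2 = 0.42 × 0.40 × 3.3 = 0.5544 m³/s
w_3 = (14.7 − 8.3)/2 = 3.2 m; q_3 = 0.45 × 0.55 × 3.2 = 0.7920 m³/s
w_4 = (17.6 − 10.4)/2 = 3.6 m; q_4 = 0.55 × 0.72 × 3.6 = 1.426 m³/s
w_5 = (20.5 − 14.7)/2 = 2.9 m; q_5 = 0.48 × 0.48 × 2.9 = 0.6682 m³/s
w_6 = (30.7 − 17.6)/2 = 6.55 m; q_6 = 0.59 × 0.57 × 6.55 = 2.203 m³/s
w_7 = (30.7 − 20.5)/2 = 5.1 m; q_7 = 0.33 × 0.17 × 5.1 = 0.2861 m³/s
Q = Σ qᵢ = 6.044 m³/s

6.04 m³/s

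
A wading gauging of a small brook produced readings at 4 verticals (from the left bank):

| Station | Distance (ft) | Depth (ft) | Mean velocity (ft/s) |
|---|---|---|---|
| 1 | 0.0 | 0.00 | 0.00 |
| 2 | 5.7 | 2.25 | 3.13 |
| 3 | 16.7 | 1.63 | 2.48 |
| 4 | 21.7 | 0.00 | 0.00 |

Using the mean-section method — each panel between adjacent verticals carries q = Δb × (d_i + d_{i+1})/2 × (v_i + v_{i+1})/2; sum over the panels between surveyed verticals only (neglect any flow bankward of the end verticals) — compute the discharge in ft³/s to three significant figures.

Panel 1-2: Δb = 5.7 ft, d̄ = (0.00+2.25)/2 = 1.125, v̄ = (0.00+3.13)/2 = 1.565 → q = 5.7×1.125×1.565 = 10.04 ft³/s
Panel 2-3: Δb = 11 ft, d̄ = (2.25+1.63)/2 = 1.94, v̄ = (3.13+2.48)/2 = 2.805 → q = 11×1.94×2.805 = 59.86 ft³/s
Panel 3-4: Δb = 5 ft, d̄ = (1.63+0.00)/2 = 0.815, v̄ = (2.48+0.00)/2 = 1.24 → q = 5×0.815×1.24 = 5.053 ft³/s
Q = Σ q = 74.95 ft³/s

74.9 ft³/s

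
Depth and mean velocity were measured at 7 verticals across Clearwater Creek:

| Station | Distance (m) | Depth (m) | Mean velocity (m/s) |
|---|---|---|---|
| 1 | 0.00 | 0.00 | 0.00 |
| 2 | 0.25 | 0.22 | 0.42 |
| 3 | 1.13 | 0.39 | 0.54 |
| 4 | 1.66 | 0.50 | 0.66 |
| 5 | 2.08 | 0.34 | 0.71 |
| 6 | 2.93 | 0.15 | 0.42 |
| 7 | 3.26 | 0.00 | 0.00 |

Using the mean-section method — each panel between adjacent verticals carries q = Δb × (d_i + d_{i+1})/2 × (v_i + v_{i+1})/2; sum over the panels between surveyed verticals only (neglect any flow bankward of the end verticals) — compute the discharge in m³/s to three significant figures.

0.520 m³/s

Panel 1-2: Δb = 0.25 m, d̄ = (0.00+0.22)/2 = 0.11, v̄ = (0.00+0.42)/2 = 0.21 → q = 0.25×0.11×0.21 = 0.005775 m³/s
Panel 2-3: Δb = 0.88 m, d̄ = (0.22+0.39)/2 = 0.305, v̄ = (0.42+0.54)/2 = 0.48 → q = 0.88×0.305×0.48 = 0.1288 m³/s
Panel 3-4: Δb = 0.53 m, d̄ = (0.39+0.50)/2 = 0.445, v̄ = (0.54+0.66)/2 = 0.6 → q = 0.53×0.445×0.6 = 0.1415 m³/s
Panel 4-5: Δb = 0.42 m, d̄ = (0.50+0.34)/2 = 0.42, v̄ = (0.66+0.71)/2 = 0.685 → q = 0.42×0.42×0.685 = 0.1208 m³/s
Panel 5-6: Δb = 0.85 m, d̄ = (0.34+0.15)/2 = 0.245, v̄ = (0.71+0.42)/2 = 0.565 → q = 0.85×0.245×0.565 = 0.1177 m³/s
Panel 6-7: Δb = 0.33 m, d̄ = (0.15+0.00)/2 = 0.075, v̄ = (0.42+0.00)/2 = 0.21 → q = 0.33×0.075×0.21 = 0.005198 m³/s
Q = Σ q = 0.5198 m³/s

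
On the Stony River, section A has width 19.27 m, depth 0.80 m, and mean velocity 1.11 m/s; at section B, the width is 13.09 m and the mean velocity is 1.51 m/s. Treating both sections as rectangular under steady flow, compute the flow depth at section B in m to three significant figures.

Q = A₁V₁ = (19.27×0.80) × 1.11 = 17.11 m³/s
d₂ = Q/(b₂ V₂) = 17.11/(13.09×1.51) = 0.8657 m

0.866 m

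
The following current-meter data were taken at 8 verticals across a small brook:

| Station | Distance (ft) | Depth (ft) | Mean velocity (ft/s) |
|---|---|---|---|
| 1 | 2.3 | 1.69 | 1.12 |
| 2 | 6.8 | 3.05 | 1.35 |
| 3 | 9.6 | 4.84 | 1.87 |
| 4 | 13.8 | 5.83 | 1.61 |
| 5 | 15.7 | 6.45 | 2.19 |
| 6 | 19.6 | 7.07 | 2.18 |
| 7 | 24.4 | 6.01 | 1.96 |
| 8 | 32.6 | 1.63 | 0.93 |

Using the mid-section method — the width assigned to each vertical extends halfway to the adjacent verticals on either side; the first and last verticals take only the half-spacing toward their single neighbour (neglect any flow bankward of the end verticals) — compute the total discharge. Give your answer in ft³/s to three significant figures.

w_1 = (6.8 − 2.3)/2 = 2.25 ft; q_1 = 1.12 × 1.69 × 2.25 = 4.259 ft³/s
w_2 = (9.6 − 2.3)/2 = 3.65 ft; q_2 = 1.35 × 3.05 × 3.65 = 15.03 ft³/s
w_3 = (13.8 − 6.8)/2 = 3.5 ft; q_3 = 1.87 × 4.84 × 3.5 = 31.68 ft³/s
w_4 = (15.7 − 9.6)/2 = 3.05 ft; q_4 = 1.61 × 5.83 × 3.05 = 28.63 ft³/s
w_5 = (19.6 − 13.8)/2 = 2.9 ft; q_5 = 2.19 × 6.45 × 2.9 = 40.96 ft³/s
w_6 = (24.4 − 15.7)/2 = 4.35 ft; q_6 = 2.18 × 7.07 × 4.35 = 67.04 ft³/s
w_7 = (32.6 − 19.6)/2 = 6.5 ft; q_7 = 1.96 × 6.01 × 6.5 = 76.57 ft³/s
w_8 = (32.6 − 24.4)/2 = 4.1 ft; q_8 = 0.93 × 1.63 × 4.1 = 6.215 ft³/s
Q = Σ qᵢ = 270.4 ft³/s

270 ft³/s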